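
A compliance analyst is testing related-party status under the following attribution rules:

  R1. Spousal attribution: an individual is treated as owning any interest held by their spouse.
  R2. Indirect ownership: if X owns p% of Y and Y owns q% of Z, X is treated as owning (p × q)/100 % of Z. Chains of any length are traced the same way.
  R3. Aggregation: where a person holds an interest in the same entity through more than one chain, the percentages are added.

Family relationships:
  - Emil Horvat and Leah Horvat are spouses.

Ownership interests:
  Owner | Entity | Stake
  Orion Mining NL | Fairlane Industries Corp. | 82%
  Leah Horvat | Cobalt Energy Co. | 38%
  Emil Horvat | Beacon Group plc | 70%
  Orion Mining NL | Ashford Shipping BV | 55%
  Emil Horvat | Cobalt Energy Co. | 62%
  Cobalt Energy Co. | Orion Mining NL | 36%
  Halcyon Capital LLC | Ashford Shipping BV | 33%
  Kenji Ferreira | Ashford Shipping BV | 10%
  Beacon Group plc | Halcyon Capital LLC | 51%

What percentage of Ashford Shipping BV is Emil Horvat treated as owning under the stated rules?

31.581%

By spousal attribution (R1), Emil Horvat is treated as also owning Leah Horvat's interest in Cobalt Energy Co, giving 62% + 38% = 100%.
Chain via Beacon Group plc → Halcyon Capital LLC (R2): 70% × 51% × 33% = 11.781% of Ashford Shipping BV.
Chain via Cobalt Energy Co. → Orion Mining NL (R2): 100% × 36% × 55% = 19.8% of Ashford Shipping BV.
Aggregating (R3): 11.781% + 19.8% = 31.581%.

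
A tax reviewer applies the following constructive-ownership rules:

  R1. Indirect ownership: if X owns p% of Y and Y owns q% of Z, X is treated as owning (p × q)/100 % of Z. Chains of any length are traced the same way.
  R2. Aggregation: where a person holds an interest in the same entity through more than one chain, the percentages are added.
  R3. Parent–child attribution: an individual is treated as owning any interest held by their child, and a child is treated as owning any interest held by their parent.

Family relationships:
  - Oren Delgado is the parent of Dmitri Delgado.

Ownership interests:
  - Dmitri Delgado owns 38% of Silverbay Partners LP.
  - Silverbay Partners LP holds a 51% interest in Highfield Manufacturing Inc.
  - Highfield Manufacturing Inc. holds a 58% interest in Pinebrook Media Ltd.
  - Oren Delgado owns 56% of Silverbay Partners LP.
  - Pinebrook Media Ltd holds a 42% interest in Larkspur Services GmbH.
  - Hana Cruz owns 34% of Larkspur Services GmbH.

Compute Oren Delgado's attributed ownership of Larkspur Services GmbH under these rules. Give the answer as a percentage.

11.678184%

By parent–child attribution (R3), Oren Delgado is treated as also owning Dmitri Delgado's interest in Silverbay Partners LP, giving 56% + 38% = 94%.
Chain via Silverbay Partners LP → Highfield Manufacturing Inc. → Pinebrook Media Ltd (R1): 94% × 51% × 58% × 42% = 11.678184% of Larkspur Services GmbH.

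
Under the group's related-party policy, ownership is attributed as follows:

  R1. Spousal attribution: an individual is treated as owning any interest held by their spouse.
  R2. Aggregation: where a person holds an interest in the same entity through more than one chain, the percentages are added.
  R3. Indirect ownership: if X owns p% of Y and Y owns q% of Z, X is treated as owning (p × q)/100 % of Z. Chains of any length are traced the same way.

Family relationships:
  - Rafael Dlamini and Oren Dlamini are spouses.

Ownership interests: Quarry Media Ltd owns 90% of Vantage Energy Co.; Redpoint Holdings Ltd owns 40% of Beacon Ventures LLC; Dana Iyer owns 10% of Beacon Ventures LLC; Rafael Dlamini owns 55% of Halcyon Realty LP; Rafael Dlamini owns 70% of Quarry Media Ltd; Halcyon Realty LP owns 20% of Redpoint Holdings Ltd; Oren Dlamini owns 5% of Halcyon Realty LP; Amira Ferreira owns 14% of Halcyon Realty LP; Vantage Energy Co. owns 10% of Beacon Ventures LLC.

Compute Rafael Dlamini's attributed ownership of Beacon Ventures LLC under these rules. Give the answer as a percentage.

By spousal attribution (R1), Rafael Dlamini is treated as also owning Oren Dlamini's interest in Halcyon Realty LP, giving 55% + 5% = 60%.
Chain via Halcyon Realty LP → Redpoint Holdings Ltd (R3): 60% × 20% × 40% = 4.8% of Beacon Ventures LLC.
Chain via Quarry Media Ltd → Vantage Energy Co. (R3): 70% × 90% × 10% = 6.3% of Beacon Ventures LLC.
Aggregating (R2): 4.8% + 6.3% = 11.1%.

11.1%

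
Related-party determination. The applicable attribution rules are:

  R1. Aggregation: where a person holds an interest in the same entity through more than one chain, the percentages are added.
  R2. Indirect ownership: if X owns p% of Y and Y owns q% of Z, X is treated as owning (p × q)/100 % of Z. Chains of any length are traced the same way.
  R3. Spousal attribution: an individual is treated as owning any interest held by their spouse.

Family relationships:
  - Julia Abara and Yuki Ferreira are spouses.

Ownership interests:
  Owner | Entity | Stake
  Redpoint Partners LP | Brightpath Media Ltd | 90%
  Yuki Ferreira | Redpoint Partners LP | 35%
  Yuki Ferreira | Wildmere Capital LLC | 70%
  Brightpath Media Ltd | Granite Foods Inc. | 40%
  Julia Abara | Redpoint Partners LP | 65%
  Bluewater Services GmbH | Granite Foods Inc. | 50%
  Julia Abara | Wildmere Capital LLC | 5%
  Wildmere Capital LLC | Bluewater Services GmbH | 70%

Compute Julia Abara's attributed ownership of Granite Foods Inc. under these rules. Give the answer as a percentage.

62.25%

By spousal attribution (R3), Julia Abara is treated as also owning Yuki Ferreira's interest in Wildmere Capital LLC, giving 5% + 70% = 75%.
By spousal attribution (R3), Julia Abara is treated as also owning Yuki Ferreira's interest in Redpoint Partners LP, giving 65% + 35% = 100%.
Chain via Wildmere Capital LLC → Bluewater Services GmbH (R2): 75% × 70% × 50% = 26.25% of Granite Foods Inc.
Chain via Redpoint Partners LP → Brightpath Media Ltd (R2): 100% × 90% × 40% = 36% of Granite Foods Inc.
Aggregating (R1): 26.25% + 36% = 62.25%.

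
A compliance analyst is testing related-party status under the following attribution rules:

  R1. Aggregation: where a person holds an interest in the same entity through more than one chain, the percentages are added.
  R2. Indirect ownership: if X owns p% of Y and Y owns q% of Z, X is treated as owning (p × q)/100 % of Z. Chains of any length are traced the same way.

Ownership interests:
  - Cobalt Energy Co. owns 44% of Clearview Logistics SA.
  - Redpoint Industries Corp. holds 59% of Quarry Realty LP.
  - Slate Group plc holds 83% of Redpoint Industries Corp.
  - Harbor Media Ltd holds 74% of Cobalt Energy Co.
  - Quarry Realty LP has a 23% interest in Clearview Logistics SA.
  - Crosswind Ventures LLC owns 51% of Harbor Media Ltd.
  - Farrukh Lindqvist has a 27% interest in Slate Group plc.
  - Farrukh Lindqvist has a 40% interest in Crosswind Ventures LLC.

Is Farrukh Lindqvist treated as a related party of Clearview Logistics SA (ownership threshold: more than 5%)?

Chain via Slate Group plc → Redpoint Industries Corp. → Quarry Realty LP (R2): 27% × 83% × 59% × 23% = 3.041037% of Clearview Logistics SA.
Chain via Crosswind Ventures LLC → Harbor Media Ltd → Cobalt Energy Co. (R2): 40% × 51% × 74% × 44% = 6.64224% of Clearview Logistics SA.
Aggregating (R1): 3.041037% + 6.64224% = 9.683277%.
9.683277% exceeds the 5% threshold, so Farrukh is a related party to Clearview Logistics SA.

Yes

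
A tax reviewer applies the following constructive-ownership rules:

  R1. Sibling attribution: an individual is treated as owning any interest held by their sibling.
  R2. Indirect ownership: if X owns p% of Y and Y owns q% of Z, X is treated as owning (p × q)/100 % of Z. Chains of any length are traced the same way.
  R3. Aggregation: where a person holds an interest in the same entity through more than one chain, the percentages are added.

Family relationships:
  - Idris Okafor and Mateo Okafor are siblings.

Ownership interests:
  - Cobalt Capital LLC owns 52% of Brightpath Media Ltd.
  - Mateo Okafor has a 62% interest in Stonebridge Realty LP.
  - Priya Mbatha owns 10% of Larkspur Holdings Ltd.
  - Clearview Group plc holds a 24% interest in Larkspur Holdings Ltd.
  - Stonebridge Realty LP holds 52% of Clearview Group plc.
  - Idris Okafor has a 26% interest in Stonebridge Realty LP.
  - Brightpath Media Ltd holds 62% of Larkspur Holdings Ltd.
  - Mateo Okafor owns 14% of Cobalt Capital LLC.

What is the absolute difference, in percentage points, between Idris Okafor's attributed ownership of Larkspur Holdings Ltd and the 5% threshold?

By sibling attribution (R1), Idris Okafor is treated as also owning Mateo Okafor's interest in Stonebridge Realty LP, giving 26% + 62% = 88%.
By sibling attribution (R1), Idris Okafor is treated as owning Mateo Okafor's 14% interest in Cobalt Capital LLC.
Chain via Stonebridge Realty LP → Clearview Group plc (R2): 88% × 52% × 24% = 10.9824% of Larkspur Holdings Ltd.
Chain via Cobalt Capital LLC → Brightpath Media Ltd (R2): 14% × 52% × 62% = 4.5136% of Larkspur Holdings Ltd.
Aggregating (R3): 10.9824% + 4.5136% = 15.496%.
15.496% exceeds the 5% threshold by 10.496 percentage points.

10.496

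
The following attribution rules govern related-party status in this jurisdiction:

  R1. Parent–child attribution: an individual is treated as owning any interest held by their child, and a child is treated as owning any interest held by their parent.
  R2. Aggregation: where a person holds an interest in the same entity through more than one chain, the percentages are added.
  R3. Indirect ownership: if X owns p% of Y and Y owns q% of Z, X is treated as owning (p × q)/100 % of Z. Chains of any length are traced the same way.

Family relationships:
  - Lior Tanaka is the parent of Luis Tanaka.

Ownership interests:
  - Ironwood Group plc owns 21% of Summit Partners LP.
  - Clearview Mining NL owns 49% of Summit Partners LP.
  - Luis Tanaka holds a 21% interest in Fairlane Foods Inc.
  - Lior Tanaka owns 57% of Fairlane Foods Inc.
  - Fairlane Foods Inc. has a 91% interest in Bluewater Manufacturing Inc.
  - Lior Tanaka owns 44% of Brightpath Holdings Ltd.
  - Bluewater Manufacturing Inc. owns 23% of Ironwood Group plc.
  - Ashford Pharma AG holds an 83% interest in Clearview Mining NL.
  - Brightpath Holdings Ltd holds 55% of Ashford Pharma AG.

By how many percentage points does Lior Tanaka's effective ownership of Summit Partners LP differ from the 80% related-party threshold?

66.729526

By parent–child attribution (R1), Lior Tanaka is treated as also owning Luis Tanaka's interest in Fairlane Foods Inc, giving 57% + 21% = 78%.
Chain via Fairlane Foods Inc. → Bluewater Manufacturing Inc. → Ironwood Group plc (R3): 78% × 91% × 23% × 21% = 3.428334% of Summit Partners LP.
Chain via Brightpath Holdings Ltd → Ashford Pharma AG → Clearview Mining NL (R3): 44% × 55% × 83% × 49% = 9.84214% of Summit Partners LP.
Aggregating (R2): 3.428334% + 9.84214% = 13.270474%.
13.270474% falls short of the 80% threshold by 66.729526 percentage points.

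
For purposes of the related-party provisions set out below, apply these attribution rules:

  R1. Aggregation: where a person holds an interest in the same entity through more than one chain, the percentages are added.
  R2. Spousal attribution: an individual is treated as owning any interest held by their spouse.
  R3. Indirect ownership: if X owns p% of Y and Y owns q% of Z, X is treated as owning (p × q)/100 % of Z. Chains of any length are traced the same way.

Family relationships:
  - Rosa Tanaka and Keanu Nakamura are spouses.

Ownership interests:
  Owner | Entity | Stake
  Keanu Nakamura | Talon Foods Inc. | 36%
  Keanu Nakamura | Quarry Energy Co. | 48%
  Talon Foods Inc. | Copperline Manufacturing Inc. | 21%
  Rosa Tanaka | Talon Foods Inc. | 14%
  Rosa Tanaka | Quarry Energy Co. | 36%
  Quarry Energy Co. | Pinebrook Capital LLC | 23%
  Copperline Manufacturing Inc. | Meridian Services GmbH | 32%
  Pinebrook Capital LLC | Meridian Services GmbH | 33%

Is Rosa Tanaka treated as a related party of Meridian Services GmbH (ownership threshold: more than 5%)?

Yes

By spousal attribution (R2), Rosa Tanaka is treated as also owning Keanu Nakamura's interest in Quarry Energy Co, giving 36% + 48% = 84%.
By spousal attribution (R2), Rosa Tanaka is treated as also owning Keanu Nakamura's interest in Talon Foods Inc, giving 14% + 36% = 50%.
Chain via Quarry Energy Co. → Pinebrook Capital LLC (R3): 84% × 23% × 33% = 6.3756% of Meridian Services GmbH.
Chain via Talon Foods Inc. → Copperline Manufacturing Inc. (R3): 50% × 21% × 32% = 3.36% of Meridian Services GmbH.
Aggregating (R1): 6.3756% + 3.36% = 9.7356%.
9.7356% exceeds the 5% threshold, so Rosa is a related party to Meridian Services GmbH.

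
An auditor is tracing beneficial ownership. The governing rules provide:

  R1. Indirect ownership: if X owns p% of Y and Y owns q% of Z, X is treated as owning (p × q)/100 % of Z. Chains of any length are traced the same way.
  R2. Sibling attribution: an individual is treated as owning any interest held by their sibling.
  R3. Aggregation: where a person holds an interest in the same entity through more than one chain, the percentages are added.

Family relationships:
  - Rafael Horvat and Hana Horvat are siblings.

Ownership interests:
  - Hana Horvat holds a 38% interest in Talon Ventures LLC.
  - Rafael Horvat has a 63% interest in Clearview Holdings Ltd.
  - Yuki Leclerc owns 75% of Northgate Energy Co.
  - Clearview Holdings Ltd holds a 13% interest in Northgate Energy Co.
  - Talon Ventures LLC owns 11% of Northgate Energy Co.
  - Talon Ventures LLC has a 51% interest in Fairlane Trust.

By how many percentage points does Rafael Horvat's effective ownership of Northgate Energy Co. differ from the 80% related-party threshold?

By sibling attribution (R2), Rafael Horvat is treated as owning Hana Horvat's 38% interest in Talon Ventures LLC.
Chain via Clearview Holdings Ltd (R1): 63% × 13% = 8.19% of Northgate Energy Co.
Chain via Talon Ventures LLC (R1): 38% × 11% = 4.18% of Northgate Energy Co.
Aggregating (R3): 8.19% + 4.18% = 12.37%.
12.37% falls short of the 80% threshold by 67.63 percentage points.

67.63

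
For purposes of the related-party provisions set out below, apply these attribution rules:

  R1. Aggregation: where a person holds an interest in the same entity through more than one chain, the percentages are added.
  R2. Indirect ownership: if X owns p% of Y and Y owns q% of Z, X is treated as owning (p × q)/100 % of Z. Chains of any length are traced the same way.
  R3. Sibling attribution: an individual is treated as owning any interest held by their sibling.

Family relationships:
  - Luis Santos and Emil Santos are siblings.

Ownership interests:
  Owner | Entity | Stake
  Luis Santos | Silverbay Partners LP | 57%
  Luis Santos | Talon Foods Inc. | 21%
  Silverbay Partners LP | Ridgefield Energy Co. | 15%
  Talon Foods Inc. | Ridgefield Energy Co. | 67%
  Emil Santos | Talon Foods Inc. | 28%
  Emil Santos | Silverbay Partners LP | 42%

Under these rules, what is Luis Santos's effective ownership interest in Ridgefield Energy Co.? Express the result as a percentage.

47.68%

By sibling attribution (R3), Luis Santos is treated as also owning Emil Santos's interest in Silverbay Partners LP, giving 57% + 42% = 99%.
By sibling attribution (R3), Luis Santos is treated as also owning Emil Santos's interest in Talon Foods Inc, giving 21% + 28% = 49%.
Chain via Silverbay Partners LP (R2): 99% × 15% = 14.85% of Ridgefield Energy Co.
Chain via Talon Foods Inc. (R2): 49% × 67% = 32.83% of Ridgefield Energy Co.
Aggregating (R1): 14.85% + 32.83% = 47.68%.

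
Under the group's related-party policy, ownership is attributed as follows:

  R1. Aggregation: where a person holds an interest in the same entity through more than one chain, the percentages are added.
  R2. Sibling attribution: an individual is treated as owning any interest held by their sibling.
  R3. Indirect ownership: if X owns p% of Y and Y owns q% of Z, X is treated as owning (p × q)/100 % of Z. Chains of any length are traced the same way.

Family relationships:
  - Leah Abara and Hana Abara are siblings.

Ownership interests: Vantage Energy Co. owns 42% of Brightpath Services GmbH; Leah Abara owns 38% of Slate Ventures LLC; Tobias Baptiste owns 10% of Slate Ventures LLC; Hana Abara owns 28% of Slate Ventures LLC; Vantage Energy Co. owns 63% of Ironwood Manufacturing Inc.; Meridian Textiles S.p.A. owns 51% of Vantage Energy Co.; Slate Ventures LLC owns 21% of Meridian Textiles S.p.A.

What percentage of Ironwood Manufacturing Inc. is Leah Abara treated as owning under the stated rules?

4.453218%

By sibling attribution (R2), Leah Abara is treated as also owning Hana Abara's interest in Slate Ventures LLC, giving 38% + 28% = 66%.
Chain via Slate Ventures LLC → Meridian Textiles S.p.A. → Vantage Energy Co. (R3): 66% × 21% × 51% × 63% = 4.453218% of Ironwood Manufacturing Inc.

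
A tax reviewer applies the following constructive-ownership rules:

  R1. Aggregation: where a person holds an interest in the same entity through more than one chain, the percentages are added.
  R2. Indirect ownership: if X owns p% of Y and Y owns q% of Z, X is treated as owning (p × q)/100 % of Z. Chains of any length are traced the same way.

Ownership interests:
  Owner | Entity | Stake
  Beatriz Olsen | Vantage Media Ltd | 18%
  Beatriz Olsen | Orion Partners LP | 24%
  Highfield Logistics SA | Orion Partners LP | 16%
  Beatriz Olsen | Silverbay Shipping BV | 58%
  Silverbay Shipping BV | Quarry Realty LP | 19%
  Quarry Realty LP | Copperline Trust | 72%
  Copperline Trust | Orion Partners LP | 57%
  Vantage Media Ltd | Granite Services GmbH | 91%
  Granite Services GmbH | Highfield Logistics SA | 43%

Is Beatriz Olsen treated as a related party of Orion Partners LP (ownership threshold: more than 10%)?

Yes

Chain via Vantage Media Ltd → Granite Services GmbH → Highfield Logistics SA (R2): 18% × 91% × 43% × 16% = 1.126944% of Orion Partners LP.
Chain via Silverbay Shipping BV → Quarry Realty LP → Copperline Trust (R2): 58% × 19% × 72% × 57% = 4.522608% of Orion Partners LP.
Direct interest in Orion Partners LP: 24%.
Aggregating (R1): 1.126944% + 4.522608% + 24% = 29.649552%.
29.649552% exceeds the 10% threshold, so Beatriz is a related party to Orion Partners LP.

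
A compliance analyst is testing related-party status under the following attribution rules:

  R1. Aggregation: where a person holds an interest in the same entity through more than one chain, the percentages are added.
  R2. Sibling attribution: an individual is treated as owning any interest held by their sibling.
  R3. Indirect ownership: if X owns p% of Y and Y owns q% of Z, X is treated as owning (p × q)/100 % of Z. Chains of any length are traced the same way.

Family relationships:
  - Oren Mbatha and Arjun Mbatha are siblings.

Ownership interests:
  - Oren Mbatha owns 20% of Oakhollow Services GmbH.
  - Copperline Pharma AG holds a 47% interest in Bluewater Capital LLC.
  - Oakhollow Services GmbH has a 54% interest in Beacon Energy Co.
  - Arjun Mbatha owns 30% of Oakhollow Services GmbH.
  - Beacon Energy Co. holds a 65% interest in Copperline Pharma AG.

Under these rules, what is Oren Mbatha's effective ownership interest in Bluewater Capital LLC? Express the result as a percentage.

By sibling attribution (R2), Oren Mbatha is treated as also owning Arjun Mbatha's interest in Oakhollow Services GmbH, giving 20% + 30% = 50%.
Chain via Oakhollow Services GmbH → Beacon Energy Co. → Copperline Pharma AG (R3): 50% × 54% × 65% × 47% = 8.2485% of Bluewater Capital LLC.

8.2485%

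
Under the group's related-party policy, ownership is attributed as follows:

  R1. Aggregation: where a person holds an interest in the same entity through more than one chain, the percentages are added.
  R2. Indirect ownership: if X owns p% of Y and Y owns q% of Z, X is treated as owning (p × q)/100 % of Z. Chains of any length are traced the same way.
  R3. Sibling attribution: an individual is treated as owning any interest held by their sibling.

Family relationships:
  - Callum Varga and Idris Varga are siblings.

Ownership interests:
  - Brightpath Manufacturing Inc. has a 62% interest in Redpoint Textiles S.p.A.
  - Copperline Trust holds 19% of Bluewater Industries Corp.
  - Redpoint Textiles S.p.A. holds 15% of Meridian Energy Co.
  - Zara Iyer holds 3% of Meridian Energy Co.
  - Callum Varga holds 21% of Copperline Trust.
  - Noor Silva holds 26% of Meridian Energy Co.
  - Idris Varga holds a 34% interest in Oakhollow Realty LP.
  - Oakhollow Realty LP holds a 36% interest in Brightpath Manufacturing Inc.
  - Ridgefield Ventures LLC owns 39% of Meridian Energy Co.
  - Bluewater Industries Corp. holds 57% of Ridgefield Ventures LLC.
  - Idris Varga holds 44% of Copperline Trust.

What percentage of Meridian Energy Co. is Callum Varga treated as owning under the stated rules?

By sibling attribution (R3), Callum Varga is treated as also owning Idris Varga's interest in Copperline Trust, giving 21% + 44% = 65%.
By sibling attribution (R3), Callum Varga is treated as owning Idris Varga's 34% interest in Oakhollow Realty LP.
Chain via Copperline Trust → Bluewater Industries Corp. → Ridgefield Ventures LLC (R2): 65% × 19% × 57% × 39% = 2.745405% of Meridian Energy Co.
Chain via Oakhollow Realty LP → Brightpath Manufacturing Inc. → Redpoint Textiles S.p.A. (R2): 34% × 36% × 62% × 15% = 1.13832% of Meridian Energy Co.
Aggregating (R1): 2.745405% + 1.13832% = 3.883725%.

3.883725%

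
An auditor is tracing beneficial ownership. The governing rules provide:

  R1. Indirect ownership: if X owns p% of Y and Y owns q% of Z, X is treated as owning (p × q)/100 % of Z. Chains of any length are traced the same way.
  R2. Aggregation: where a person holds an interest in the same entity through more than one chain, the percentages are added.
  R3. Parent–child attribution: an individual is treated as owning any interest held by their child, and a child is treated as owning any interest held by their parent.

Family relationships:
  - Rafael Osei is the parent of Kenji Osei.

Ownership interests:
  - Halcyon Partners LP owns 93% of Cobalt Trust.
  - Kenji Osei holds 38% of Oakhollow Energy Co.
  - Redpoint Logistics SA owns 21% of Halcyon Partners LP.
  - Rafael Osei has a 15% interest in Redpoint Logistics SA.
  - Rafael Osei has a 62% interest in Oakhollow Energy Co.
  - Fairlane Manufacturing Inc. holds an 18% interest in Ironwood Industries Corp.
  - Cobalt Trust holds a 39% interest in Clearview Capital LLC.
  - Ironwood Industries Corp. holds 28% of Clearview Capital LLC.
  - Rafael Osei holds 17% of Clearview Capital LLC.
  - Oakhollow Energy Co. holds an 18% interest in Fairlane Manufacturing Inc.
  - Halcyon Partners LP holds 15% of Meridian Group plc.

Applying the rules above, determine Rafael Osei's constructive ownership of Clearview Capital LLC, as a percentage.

By parent–child attribution (R3), Rafael Osei is treated as also owning Kenji Osei's interest in Oakhollow Energy Co, giving 62% + 38% = 100%.
Chain via Oakhollow Energy Co. → Fairlane Manufacturing Inc. → Ironwood Industries Corp. (R1): 100% × 18% × 18% × 28% = 0.9072% of Clearview Capital LLC.
Chain via Redpoint Logistics SA → Halcyon Partners LP → Cobalt Trust (R1): 15% × 21% × 93% × 39% = 1.142505% of Clearview Capital LLC.
Direct interest in Clearview Capital LLC: 17%.
Aggregating (R2): 0.9072% + 1.142505% + 17% = 19.049705%.

19.049705%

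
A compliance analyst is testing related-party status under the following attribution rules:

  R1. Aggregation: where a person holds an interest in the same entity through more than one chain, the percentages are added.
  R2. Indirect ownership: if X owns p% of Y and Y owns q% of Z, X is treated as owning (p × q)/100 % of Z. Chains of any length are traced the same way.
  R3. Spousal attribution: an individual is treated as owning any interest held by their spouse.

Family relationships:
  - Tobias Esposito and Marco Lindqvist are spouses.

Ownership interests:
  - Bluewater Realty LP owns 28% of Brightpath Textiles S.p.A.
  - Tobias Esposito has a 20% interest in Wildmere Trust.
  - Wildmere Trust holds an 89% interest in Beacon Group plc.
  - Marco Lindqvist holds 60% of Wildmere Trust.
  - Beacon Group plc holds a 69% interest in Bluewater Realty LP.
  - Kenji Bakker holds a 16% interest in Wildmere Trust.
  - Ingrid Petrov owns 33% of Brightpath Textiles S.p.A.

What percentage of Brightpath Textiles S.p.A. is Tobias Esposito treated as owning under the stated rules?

13.75584%

By spousal attribution (R3), Tobias Esposito is treated as also owning Marco Lindqvist's interest in Wildmere Trust, giving 20% + 60% = 80%.
Chain via Wildmere Trust → Beacon Group plc → Bluewater Realty LP (R2): 80% × 89% × 69% × 28% = 13.75584% of Brightpath Textiles S.p.A.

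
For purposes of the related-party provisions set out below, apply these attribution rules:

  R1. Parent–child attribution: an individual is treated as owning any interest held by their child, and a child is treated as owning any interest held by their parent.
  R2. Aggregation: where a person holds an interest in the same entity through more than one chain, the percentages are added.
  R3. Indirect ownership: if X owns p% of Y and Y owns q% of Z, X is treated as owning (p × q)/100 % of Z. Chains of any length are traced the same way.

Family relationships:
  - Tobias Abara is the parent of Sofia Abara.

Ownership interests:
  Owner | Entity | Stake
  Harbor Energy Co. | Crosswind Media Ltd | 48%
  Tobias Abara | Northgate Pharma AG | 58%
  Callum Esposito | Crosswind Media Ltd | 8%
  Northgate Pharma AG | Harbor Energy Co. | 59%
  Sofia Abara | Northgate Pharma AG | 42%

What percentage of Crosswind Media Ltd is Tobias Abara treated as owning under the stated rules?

By parent–child attribution (R1), Tobias Abara is treated as also owning Sofia Abara's interest in Northgate Pharma AG, giving 58% + 42% = 100%.
Chain via Northgate Pharma AG → Harbor Energy Co. (R3): 100% × 59% × 48% = 28.32% of Crosswind Media Ltd.

28.32%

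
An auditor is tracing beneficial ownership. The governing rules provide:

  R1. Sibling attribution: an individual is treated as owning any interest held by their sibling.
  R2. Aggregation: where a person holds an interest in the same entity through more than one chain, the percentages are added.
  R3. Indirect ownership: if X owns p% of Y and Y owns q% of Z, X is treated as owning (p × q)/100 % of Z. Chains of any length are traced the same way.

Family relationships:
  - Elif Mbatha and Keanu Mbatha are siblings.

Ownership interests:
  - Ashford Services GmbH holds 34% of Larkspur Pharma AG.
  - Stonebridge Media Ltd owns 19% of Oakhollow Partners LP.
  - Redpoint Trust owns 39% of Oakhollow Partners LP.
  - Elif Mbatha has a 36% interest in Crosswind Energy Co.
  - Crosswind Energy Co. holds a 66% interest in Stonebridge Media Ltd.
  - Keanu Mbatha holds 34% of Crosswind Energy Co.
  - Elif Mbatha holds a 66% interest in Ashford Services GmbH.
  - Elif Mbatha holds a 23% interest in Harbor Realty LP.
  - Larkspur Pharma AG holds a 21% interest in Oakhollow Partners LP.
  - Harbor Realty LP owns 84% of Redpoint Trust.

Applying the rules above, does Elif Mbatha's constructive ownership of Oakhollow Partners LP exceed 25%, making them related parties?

By sibling attribution (R1), Elif Mbatha is treated as also owning Keanu Mbatha's interest in Crosswind Energy Co, giving 36% + 34% = 70%.
Chain via Ashford Services GmbH → Larkspur Pharma AG (R3): 66% × 34% × 21% = 4.7124% of Oakhollow Partners LP.
Chain via Harbor Realty LP → Redpoint Trust (R3): 23% × 84% × 39% = 7.5348% of Oakhollow Partners LP.
Chain via Crosswind Energy Co. → Stonebridge Media Ltd (R3): 70% × 66% × 19% = 8.778% of Oakhollow Partners LP.
Aggregating (R2): 4.7124% + 7.5348% + 8.778% = 21.0252%.
21.0252% does not exceed the 25% threshold, so Elif is not a related party to Oakhollow Partners LP.

No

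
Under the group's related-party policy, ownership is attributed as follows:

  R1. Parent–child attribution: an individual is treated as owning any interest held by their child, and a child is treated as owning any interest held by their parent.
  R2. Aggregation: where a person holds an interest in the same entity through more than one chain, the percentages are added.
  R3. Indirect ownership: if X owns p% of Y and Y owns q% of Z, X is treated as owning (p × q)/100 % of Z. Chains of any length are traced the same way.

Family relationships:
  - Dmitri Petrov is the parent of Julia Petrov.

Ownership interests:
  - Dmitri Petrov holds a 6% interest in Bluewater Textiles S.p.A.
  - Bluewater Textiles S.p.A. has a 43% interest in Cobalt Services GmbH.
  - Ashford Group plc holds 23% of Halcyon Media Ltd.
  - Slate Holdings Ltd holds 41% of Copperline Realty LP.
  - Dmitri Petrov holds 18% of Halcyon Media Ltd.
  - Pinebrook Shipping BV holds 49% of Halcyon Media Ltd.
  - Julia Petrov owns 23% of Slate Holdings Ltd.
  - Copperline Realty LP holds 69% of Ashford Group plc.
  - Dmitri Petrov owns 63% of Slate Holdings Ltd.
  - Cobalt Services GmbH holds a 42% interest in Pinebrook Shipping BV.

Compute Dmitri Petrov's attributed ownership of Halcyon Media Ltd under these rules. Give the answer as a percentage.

24.126726%

By parent–child attribution (R1), Dmitri Petrov is treated as also owning Julia Petrov's interest in Slate Holdings Ltd, giving 63% + 23% = 86%.
Chain via Slate Holdings Ltd → Copperline Realty LP → Ashford Group plc (R3): 86% × 41% × 69% × 23% = 5.595762% of Halcyon Media Ltd.
Chain via Bluewater Textiles S.p.A. → Cobalt Services GmbH → Pinebrook Shipping BV (R3): 6% × 43% × 42% × 49% = 0.530964% of Halcyon Media Ltd.
Direct interest in Halcyon Media Ltd: 18%.
Aggregating (R2): 5.595762% + 0.530964% + 18% = 24.126726%.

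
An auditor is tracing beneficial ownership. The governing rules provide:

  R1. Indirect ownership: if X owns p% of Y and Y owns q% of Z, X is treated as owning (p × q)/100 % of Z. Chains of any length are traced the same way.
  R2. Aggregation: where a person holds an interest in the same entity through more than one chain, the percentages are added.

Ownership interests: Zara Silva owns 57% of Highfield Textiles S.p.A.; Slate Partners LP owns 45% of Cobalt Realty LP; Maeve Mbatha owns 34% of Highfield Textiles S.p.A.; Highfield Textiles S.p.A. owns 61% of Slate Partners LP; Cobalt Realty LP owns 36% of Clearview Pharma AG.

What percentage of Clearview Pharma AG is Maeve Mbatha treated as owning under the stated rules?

Chain via Highfield Textiles S.p.A. → Slate Partners LP → Cobalt Realty LP (R1): 34% × 61% × 45% × 36% = 3.35988% of Clearview Pharma AG.

3.35988%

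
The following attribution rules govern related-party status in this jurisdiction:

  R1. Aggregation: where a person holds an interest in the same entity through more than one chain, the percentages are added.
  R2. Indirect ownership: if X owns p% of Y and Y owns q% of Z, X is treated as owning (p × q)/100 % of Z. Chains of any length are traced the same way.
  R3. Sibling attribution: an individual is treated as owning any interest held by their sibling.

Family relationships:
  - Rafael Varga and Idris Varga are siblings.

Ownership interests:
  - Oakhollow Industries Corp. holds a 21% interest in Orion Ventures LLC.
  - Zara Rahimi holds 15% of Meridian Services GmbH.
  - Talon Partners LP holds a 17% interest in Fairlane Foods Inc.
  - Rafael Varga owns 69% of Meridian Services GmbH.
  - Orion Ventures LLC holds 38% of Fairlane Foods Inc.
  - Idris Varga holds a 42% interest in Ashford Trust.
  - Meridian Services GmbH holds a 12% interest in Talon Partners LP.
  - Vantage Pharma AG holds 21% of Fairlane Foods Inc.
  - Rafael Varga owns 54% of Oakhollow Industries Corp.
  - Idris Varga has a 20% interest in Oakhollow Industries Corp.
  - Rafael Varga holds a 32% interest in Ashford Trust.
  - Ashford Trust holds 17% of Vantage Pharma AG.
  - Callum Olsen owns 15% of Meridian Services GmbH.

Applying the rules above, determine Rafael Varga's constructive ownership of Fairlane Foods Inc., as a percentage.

9.9546%

By sibling attribution (R3), Rafael Varga is treated as also owning Idris Varga's interest in Ashford Trust, giving 32% + 42% = 74%.
By sibling attribution (R3), Rafael Varga is treated as also owning Idris Varga's interest in Oakhollow Industries Corp, giving 54% + 20% = 74%.
Chain via Ashford Trust → Vantage Pharma AG (R2): 74% × 17% × 21% = 2.6418% of Fairlane Foods Inc.
Chain via Oakhollow Industries Corp. → Orion Ventures LLC (R2): 74% × 21% × 38% = 5.9052% of Fairlane Foods Inc.
Chain via Meridian Services GmbH → Talon Partners LP (R2): 69% × 12% × 17% = 1.4076% of Fairlane Foods Inc.
Aggregating (R1): 2.6418% + 5.9052% + 1.4076% = 9.9546%.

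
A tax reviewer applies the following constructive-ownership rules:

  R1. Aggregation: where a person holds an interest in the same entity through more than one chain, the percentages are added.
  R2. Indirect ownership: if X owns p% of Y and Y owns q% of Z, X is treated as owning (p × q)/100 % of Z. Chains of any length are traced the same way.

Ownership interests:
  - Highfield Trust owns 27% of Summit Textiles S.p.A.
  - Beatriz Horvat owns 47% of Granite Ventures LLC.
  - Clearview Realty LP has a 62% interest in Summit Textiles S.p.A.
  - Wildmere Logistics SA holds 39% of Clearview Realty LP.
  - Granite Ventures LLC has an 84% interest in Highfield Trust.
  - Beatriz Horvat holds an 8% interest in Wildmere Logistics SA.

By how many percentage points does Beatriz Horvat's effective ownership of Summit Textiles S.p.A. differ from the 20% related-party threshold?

7.406

Chain via Granite Ventures LLC → Highfield Trust (R2): 47% × 84% × 27% = 10.6596% of Summit Textiles S.p.A.
Chain via Wildmere Logistics SA → Clearview Realty LP (R2): 8% × 39% × 62% = 1.9344% of Summit Textiles S.p.A.
Aggregating (R1): 10.6596% + 1.9344% = 12.594%.
12.594% falls short of the 20% threshold by 7.406 percentage points.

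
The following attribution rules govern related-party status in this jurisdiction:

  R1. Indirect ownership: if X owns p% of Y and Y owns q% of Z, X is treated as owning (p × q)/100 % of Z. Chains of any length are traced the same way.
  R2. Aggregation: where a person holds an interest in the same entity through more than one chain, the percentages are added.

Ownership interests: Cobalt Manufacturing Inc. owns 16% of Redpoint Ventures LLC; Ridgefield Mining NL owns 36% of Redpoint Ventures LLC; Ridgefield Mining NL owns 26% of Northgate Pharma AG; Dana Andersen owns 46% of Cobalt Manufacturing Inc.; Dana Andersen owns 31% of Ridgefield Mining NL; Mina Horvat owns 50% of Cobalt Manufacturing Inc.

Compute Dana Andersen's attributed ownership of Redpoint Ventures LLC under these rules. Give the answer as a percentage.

18.52%

Chain via Ridgefield Mining NL (R1): 31% × 36% = 11.16% of Redpoint Ventures LLC.
Chain via Cobalt Manufacturing Inc. (R1): 46% × 16% = 7.36% of Redpoint Ventures LLC.
Aggregating (R2): 11.16% + 7.36% = 18.52%.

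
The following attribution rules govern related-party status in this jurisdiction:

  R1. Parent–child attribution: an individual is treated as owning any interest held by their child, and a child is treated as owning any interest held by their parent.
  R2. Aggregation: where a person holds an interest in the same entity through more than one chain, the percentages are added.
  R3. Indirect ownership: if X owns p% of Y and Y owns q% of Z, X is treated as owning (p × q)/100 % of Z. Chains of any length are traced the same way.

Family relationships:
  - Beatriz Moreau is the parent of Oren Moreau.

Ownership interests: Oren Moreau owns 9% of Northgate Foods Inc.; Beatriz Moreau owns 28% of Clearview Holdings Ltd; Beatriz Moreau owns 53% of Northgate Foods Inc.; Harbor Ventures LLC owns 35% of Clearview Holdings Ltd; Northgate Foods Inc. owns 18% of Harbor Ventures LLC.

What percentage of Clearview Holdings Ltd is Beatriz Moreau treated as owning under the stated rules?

By parent–child attribution (R1), Beatriz Moreau is treated as also owning Oren Moreau's interest in Northgate Foods Inc, giving 53% + 9% = 62%.
Chain via Northgate Foods Inc. → Harbor Ventures LLC (R3): 62% × 18% × 35% = 3.906% of Clearview Holdings Ltd.
Direct interest in Clearview Holdings Ltd: 28%.
Aggregating (R2): 3.906% + 28% = 31.906%.

31.906%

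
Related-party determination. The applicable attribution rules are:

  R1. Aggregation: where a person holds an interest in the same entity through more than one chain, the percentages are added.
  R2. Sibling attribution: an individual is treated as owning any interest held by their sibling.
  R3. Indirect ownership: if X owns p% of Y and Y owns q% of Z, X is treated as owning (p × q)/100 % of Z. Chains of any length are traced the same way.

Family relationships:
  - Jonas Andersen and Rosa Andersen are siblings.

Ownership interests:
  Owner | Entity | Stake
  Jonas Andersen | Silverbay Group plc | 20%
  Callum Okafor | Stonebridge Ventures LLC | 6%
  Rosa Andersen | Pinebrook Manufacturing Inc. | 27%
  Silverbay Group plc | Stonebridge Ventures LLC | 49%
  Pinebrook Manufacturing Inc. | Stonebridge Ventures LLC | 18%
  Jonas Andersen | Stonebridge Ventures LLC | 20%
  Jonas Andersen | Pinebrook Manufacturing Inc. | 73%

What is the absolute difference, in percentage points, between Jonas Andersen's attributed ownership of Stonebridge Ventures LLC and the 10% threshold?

By sibling attribution (R2), Jonas Andersen is treated as also owning Rosa Andersen's interest in Pinebrook Manufacturing Inc, giving 73% + 27% = 100%.
Chain via Silverbay Group plc (R3): 20% × 49% = 9.8% of Stonebridge Ventures LLC.
Chain via Pinebrook Manufacturing Inc. (R3): 100% × 18% = 18% of Stonebridge Ventures LLC.
Direct interest in Stonebridge Ventures LLC: 20%.
Aggregating (R1): 9.8% + 18% + 20% = 47.8%.
47.8% exceeds the 10% threshold by 37.8 percentage points.

37.8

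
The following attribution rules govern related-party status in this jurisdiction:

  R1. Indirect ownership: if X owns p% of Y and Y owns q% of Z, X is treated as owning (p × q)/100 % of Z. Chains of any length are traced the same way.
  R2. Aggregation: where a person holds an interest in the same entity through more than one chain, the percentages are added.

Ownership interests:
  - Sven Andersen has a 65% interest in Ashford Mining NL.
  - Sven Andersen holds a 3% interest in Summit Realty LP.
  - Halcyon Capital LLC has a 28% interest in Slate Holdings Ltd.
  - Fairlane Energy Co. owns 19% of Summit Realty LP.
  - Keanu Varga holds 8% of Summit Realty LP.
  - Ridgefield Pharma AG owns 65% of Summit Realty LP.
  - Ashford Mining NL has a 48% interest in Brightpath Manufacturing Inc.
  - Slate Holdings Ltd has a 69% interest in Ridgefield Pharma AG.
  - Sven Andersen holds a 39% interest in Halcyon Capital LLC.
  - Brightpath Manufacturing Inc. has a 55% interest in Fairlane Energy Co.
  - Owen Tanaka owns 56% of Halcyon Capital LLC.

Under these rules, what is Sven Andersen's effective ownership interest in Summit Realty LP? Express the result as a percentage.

Chain via Ashford Mining NL → Brightpath Manufacturing Inc. → Fairlane Energy Co. (R1): 65% × 48% × 55% × 19% = 3.2604% of Summit Realty LP.
Chain via Halcyon Capital LLC → Slate Holdings Ltd → Ridgefield Pharma AG (R1): 39% × 28% × 69% × 65% = 4.89762% of Summit Realty LP.
Direct interest in Summit Realty LP: 3%.
Aggregating (R2): 3.2604% + 4.89762% + 3% = 11.15802%.

11.15802%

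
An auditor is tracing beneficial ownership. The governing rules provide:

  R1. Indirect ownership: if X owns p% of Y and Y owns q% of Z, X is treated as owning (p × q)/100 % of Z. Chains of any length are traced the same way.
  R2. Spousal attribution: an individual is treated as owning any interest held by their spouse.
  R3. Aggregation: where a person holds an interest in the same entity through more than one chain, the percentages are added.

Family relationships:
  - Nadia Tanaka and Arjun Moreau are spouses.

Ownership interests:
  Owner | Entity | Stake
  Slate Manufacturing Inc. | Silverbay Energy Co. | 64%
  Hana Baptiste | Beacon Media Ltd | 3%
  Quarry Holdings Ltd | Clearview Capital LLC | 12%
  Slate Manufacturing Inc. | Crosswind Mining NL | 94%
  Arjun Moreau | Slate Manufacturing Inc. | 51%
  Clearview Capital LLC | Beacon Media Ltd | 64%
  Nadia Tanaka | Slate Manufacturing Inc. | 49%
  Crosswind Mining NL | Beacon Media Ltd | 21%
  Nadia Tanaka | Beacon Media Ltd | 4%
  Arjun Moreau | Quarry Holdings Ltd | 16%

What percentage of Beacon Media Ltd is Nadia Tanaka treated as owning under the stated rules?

By spousal attribution (R2), Nadia Tanaka is treated as also owning Arjun Moreau's interest in Slate Manufacturing Inc, giving 49% + 51% = 100%.
By spousal attribution (R2), Nadia Tanaka is treated as owning Arjun Moreau's 16% interest in Quarry Holdings Ltd.
Chain via Slate Manufacturing Inc. → Crosswind Mining NL (R1): 100% × 94% × 21% = 19.74% of Beacon Media Ltd.
Direct interest in Beacon Media Ltd: 4%.
Chain via Quarry Holdings Ltd → Clearview Capital LLC (R1): 16% × 12% × 64% = 1.2288% of Beacon Media Ltd.
Aggregating (R3): 19.74% + 4% + 1.2288% = 24.9688%.

24.9688%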